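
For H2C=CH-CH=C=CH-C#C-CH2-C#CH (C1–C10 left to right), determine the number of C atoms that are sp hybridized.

5

C1: sp2
C2: sp2
C3: sp2
C4: sp ✓
C5: sp2
C6: sp ✓
C7: sp ✓
C8: sp3
C9: sp ✓
C10: sp ✓
C4, C6, C7, C9, C10 → 5 sp carbons.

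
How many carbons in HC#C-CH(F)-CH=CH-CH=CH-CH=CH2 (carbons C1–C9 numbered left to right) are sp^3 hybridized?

C1: sp
C2: sp
C3: sp3 ✓
C4: sp2
C5: sp2
C6: sp2
C7: sp2
C8: sp2
C9: sp2
C3 → 1 sp3 carbon.

1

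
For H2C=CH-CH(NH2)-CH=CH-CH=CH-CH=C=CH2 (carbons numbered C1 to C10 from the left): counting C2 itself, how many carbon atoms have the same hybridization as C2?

C2 is sp2 (one π bond).
C1: sp2 ✓
C2: sp2 ✓
C3: sp3
C4: sp2 ✓
C5: sp2 ✓
C6: sp2 ✓
C7: sp2 ✓
C8: sp2 ✓
C9: sp
C10: sp2 ✓
8 carbons are sp2.

8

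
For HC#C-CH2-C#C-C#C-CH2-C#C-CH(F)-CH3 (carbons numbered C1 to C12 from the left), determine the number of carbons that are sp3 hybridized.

C1: sp
C2: sp
C3: sp3 ✓
C4: sp
C5: sp
C6: sp
C7: sp
C8: sp3 ✓
C9: sp
C10: sp
C11: sp3 ✓
C12: sp3 ✓
C3, C8, C11, C12 → 4 sp3 carbons.

4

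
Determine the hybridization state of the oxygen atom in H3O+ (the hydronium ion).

Three σ bonds + one lone pair = steric number 4 → sp3.

sp3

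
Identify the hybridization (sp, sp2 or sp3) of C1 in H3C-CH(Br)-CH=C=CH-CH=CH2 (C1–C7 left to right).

sp^3

C1: 4 σ bonds — 4 electron domains, sp3.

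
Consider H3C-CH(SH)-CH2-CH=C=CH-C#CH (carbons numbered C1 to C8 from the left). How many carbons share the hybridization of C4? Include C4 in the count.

C4 is sp2 (one π bond).
C1: sp3
C2: sp3
C3: sp3
C4: sp2 ✓
C5: sp
C6: sp2 ✓
C7: sp
C8: sp
2 carbons are sp2.

2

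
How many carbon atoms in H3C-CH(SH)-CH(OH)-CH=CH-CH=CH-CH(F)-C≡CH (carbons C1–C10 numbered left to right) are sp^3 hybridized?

C1: sp3 ✓
C2: sp3 ✓
C3: sp3 ✓
C4: sp2
C5: sp2
C6: sp2
C7: sp2
C8: sp3 ✓
C9: sp
C10: sp
C1, C2, C3, C8 → 4 sp3 carbons.

4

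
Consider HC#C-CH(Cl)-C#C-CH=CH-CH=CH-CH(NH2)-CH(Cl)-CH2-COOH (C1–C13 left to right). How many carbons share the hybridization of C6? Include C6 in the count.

5

C6 is sp2 (one π bond).
C1: sp
C2: sp
C3: sp3
C4: sp
C5: sp
C6: sp2 ✓
C7: sp2 ✓
C8: sp2 ✓
C9: sp2 ✓
C10: sp3
C11: sp3
C12: sp3
C13: sp2 ✓
5 carbons are sp2.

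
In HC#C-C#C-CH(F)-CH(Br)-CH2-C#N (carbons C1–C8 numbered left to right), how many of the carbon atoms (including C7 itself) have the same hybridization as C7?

3

C7 is sp3 (only σ bonds).
C1: sp
C2: sp
C3: sp
C4: sp
C5: sp3 ✓
C6: sp3 ✓
C7: sp3 ✓
C8: sp
3 carbons are sp3.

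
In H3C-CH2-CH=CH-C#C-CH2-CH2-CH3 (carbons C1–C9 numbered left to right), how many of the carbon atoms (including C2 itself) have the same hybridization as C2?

C2 is sp3 (only σ bonds).
C1: sp3 ✓
C2: sp3 ✓
C3: sp2
C4: sp2
C5: sp
C6: sp
C7: sp3 ✓
C8: sp3 ✓
C9: sp3 ✓
5 carbons are sp3.

5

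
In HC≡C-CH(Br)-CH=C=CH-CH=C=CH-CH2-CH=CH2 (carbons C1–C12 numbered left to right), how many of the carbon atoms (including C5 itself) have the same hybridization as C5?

4

C5 is sp (two π bonds).
C1: sp ✓
C2: sp ✓
C3: sp3
C4: sp2
C5: sp ✓
C6: sp2
C7: sp2
C8: sp ✓
C9: sp2
C10: sp3
C11: sp2
C12: sp2
4 carbons are sp.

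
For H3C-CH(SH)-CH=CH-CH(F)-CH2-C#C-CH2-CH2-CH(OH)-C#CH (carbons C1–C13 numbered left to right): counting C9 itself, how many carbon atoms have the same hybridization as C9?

C9 is sp3 (only σ bonds).
C1: sp3 ✓
C2: sp3 ✓
C3: sp2
C4: sp2
C5: sp3 ✓
C6: sp3 ✓
C7: sp
C8: sp
C9: sp3 ✓
C10: sp3 ✓
C11: sp3 ✓
C12: sp
C13: sp
7 carbons are sp3.

7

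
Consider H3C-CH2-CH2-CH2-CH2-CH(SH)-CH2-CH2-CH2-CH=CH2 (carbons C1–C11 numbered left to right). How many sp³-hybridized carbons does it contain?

9

C1: sp3 ✓
C2: sp3 ✓
C3: sp3 ✓
C4: sp3 ✓
C5: sp3 ✓
C6: sp3 ✓
C7: sp3 ✓
C8: sp3 ✓
C9: sp3 ✓
C10: sp2
C11: sp2
C1, C2, C3, C4, C5, C6, C7, C8, C9 → 9 sp3 carbons.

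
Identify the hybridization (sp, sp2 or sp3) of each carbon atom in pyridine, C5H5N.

Each carbon atom (3 σ bonds, plus one π bond) has steric number 3: sp2.

sp^2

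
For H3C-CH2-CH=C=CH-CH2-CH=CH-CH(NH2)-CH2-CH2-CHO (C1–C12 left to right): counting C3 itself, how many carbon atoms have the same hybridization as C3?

C3 is sp2 (one π bond).
C1: sp3
C2: sp3
C3: sp2 ✓
C4: sp
C5: sp2 ✓
C6: sp3
C7: sp2 ✓
C8: sp2 ✓
C9: sp3
C10: sp3
C11: sp3
C12: sp2 ✓
5 carbons are sp2.

5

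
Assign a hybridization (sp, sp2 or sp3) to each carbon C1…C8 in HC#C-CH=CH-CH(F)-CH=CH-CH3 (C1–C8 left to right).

C1 sp, C2 sp, C3 sp2, C4 sp2, C5 sp3, C6 sp2, C7 sp2, C8 sp3

C1 — 2 σ bonds, plus two π bonds. Steric number 2, so sp.
C2 is sp: 2 σ bonds, plus two π bonds, 2 electron-density regions.
C3 carries 3 σ bonds, plus one π bond, giving a steric number of 3, so it is sp2.
C4 is sp2: 3 σ bonds, plus one π bond, 3 electron-density regions.
C5 — 4 σ bonds. Steric number 4, so sp3.
C6 carries 3 σ bonds, plus one π bond, giving a steric number of 3, so it is sp2.
C7 (3 σ bonds, plus one π bond) has steric number 3: sp2.
C8: 4 σ bonds; 4 regions of electron density → sp3.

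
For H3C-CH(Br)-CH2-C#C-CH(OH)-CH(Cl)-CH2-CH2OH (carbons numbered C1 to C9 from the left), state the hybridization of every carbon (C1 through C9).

C1 is sp3: 4 σ bonds, 4 electron-density regions.
C2: 4 σ bonds; 4 regions of electron density → sp3.
C3 carries 4 σ bonds, giving a steric number of 4, so it is sp3.
C4: 2 σ bonds, plus two π bonds; 2 regions of electron density → sp.
C5 (2 σ bonds, plus two π bonds) has steric number 2: sp.
C6 carries 4 σ bonds, giving a steric number of 4, so it is sp3.
C7: 4 σ bonds; 4 regions of electron density → sp3.
C8 carries 4 σ bonds, giving a steric number of 4, so it is sp3.
C9 (4 σ bonds) has steric number 4: sp3.

C1 sp3, C2 sp3, C3 sp3, C4 sp, C5 sp, C6 sp3, C7 sp3, C8 sp3, C9 sp3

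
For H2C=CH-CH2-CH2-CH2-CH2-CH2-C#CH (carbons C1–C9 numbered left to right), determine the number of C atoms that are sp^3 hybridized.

5

C1: sp2
C2: sp2
C3: sp3 ✓
C4: sp3 ✓
C5: sp3 ✓
C6: sp3 ✓
C7: sp3 ✓
C8: sp
C9: sp
C3, C4, C5, C6, C7 → 5 sp3 carbons.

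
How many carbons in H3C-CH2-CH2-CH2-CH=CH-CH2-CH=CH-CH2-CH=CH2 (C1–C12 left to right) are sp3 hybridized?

6

C1: sp3 ✓
C2: sp3 ✓
C3: sp3 ✓
C4: sp3 ✓
C5: sp2
C6: sp2
C7: sp3 ✓
C8: sp2
C9: sp2
C10: sp3 ✓
C11: sp2
C12: sp2
C1, C2, C3, C4, C7, C10 → 6 sp3 carbons.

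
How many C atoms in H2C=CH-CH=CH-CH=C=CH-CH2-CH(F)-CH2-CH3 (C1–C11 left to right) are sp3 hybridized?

C1: sp2
C2: sp2
C3: sp2
C4: sp2
C5: sp2
C6: sp
C7: sp2
C8: sp3 ✓
C9: sp3 ✓
C10: sp3 ✓
C11: sp3 ✓
C8, C9, C10, C11 → 4 sp3 carbons.

4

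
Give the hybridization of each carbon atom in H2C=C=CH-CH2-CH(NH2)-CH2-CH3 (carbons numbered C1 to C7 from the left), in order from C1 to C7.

C1 sp2, C2 sp, C3 sp2, C4 sp3, C5 sp3, C6 sp3, C7 sp3

C1 carries 3 σ bonds, plus one π bond, giving a steric number of 3, so it is sp2.
C2 is sp: 2 σ bonds, plus two π bonds, 2 electron-density regions.
C3 (3 σ bonds, plus one π bond) has steric number 3: sp2.
C4 has 4 σ bonds: steric number 4 → sp3.
C5 is sp3: 4 σ bonds, 4 electron-density regions.
C6 carries 4 σ bonds, giving a steric number of 4, so it is sp3.
C7 — 4 σ bonds. Steric number 4, so sp3.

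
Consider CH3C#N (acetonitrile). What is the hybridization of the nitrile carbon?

The nitrile carbon carries 2 σ bonds, plus two π bonds, giving a steric number of 2, so it is sp.

sp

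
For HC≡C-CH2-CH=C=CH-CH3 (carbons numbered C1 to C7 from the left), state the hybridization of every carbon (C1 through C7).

C1 (2 σ bonds, plus two π bonds) has steric number 2: sp.
C2 (2 σ bonds, plus two π bonds) has steric number 2: sp.
C3: 4 σ bonds — 4 electron domains, sp3.
C4 is sp2: 3 σ bonds, plus one π bond, 3 electron-density regions.
C5: 2 σ bonds, plus two π bonds — 2 electron domains, sp.
C6: 3 σ bonds, plus one π bond — 3 electron domains, sp2.
C7 — 4 σ bonds. Steric number 4, so sp3.

C1 sp, C2 sp, C3 sp3, C4 sp2, C5 sp, C6 sp2, C7 sp3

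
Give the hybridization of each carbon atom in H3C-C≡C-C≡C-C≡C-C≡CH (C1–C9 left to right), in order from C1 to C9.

C1 sp3, C2 sp, C3 sp, C4 sp, C5 sp, C6 sp, C7 sp, C8 sp, C9 sp

C1 — 4 σ bonds. Steric number 4, so sp3.
C2 — 2 σ bonds, plus two π bonds. Steric number 2, so sp.
C3 has 2 σ bonds, plus two π bonds: steric number 2 → sp.
C4 carries 2 σ bonds, plus two π bonds, giving a steric number of 2, so it is sp.
C5 is sp: 2 σ bonds, plus two π bonds, 2 electron-density regions.
C6 is sp: 2 σ bonds, plus two π bonds, 2 electron-density regions.
C7: 2 σ bonds, plus two π bonds — 2 electron domains, sp.
C8 — 2 σ bonds, plus two π bonds. Steric number 2, so sp.
C9: 2 σ bonds, plus two π bonds; 2 regions of electron density → sp.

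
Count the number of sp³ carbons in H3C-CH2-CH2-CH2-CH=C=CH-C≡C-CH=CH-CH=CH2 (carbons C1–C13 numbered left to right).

4

C1: sp3 ✓
C2: sp3 ✓
C3: sp3 ✓
C4: sp3 ✓
C5: sp2
C6: sp
C7: sp2
C8: sp
C9: sp
C10: sp2
C11: sp2
C12: sp2
C13: sp2
C1, C2, C3, C4 → 4 sp3 carbons.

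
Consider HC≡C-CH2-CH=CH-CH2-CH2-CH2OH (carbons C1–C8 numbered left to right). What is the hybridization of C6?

sp3

C6 (4 σ bonds) has steric number 4: sp3.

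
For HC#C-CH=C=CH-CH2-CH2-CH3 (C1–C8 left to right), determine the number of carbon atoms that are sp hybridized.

C1: sp ✓
C2: sp ✓
C3: sp2
C4: sp ✓
C5: sp2
C6: sp3
C7: sp3
C8: sp3
C1, C2, C4 → 3 sp carbons.

3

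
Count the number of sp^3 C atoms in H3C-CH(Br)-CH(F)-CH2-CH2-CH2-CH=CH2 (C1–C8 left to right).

6

C1: sp3 ✓
C2: sp3 ✓
C3: sp3 ✓
C4: sp3 ✓
C5: sp3 ✓
C6: sp3 ✓
C7: sp2
C8: sp2
C1, C2, C3, C4, C5, C6 → 6 sp3 carbons.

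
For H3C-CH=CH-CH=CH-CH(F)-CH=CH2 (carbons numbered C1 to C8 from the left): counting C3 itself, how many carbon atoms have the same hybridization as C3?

C3 is sp2 (one π bond).
C1: sp3
C2: sp2 ✓
C3: sp2 ✓
C4: sp2 ✓
C5: sp2 ✓
C6: sp3
C7: sp2 ✓
C8: sp2 ✓
6 carbons are sp2.

6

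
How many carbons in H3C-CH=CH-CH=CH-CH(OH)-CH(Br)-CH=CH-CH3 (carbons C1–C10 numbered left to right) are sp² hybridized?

C1: sp3
C2: sp2 ✓
C3: sp2 ✓
C4: sp2 ✓
C5: sp2 ✓
C6: sp3
C7: sp3
C8: sp2 ✓
C9: sp2 ✓
C10: sp3
C2, C3, C4, C5, C8, C9 → 6 sp2 carbons.

6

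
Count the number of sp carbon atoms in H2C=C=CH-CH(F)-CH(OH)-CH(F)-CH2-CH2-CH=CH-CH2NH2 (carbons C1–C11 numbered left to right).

C1: sp2
C2: sp ✓
C3: sp2
C4: sp3
C5: sp3
C6: sp3
C7: sp3
C8: sp3
C9: sp2
C10: sp2
C11: sp3
C2 → 1 sp carbon.

1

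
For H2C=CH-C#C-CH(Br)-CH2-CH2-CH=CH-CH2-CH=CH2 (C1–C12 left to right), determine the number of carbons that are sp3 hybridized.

C1: sp2
C2: sp2
C3: sp
C4: sp
C5: sp3 ✓
C6: sp3 ✓
C7: sp3 ✓
C8: sp2
C9: sp2
C10: sp3 ✓
C11: sp2
C12: sp2
C5, C6, C7, C10 → 4 sp3 carbons.

4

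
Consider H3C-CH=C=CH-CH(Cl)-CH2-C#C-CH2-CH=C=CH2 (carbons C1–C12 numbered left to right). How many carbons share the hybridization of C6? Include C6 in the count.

C6 is sp3 (only σ bonds).
C1: sp3 ✓
C2: sp2
C3: sp
C4: sp2
C5: sp3 ✓
C6: sp3 ✓
C7: sp
C8: sp
C9: sp3 ✓
C10: sp2
C11: sp
C12: sp2
4 carbons are sp3.

4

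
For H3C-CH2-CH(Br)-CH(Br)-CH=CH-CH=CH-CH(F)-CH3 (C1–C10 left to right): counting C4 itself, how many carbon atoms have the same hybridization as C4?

6

C4 is sp3 (only σ bonds).
C1: sp3 ✓
C2: sp3 ✓
C3: sp3 ✓
C4: sp3 ✓
C5: sp2
C6: sp2
C7: sp2
C8: sp2
C9: sp3 ✓
C10: sp3 ✓
6 carbons are sp3.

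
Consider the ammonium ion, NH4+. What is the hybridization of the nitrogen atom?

sp^3

Four σ bonds, no lone pair → sp3, tetrahedral.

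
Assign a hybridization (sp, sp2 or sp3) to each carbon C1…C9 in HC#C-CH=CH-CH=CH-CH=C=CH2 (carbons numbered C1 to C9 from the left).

C1 sp, C2 sp, C3 sp2, C4 sp2, C5 sp2, C6 sp2, C7 sp2, C8 sp, C9 sp2

C1: 2 σ bonds, plus two π bonds — 2 electron domains, sp.
C2 carries 2 σ bonds, plus two π bonds, giving a steric number of 2, so it is sp.
C3 is sp2: 3 σ bonds, plus one π bond, 3 electron-density regions.
C4 — 3 σ bonds, plus one π bond. Steric number 3, so sp2.
C5: 3 σ bonds, plus one π bond; 3 regions of electron density → sp2.
C6 (3 σ bonds, plus one π bond) has steric number 3: sp2.
C7 (3 σ bonds, plus one π bond) has steric number 3: sp2.
C8: 2 σ bonds, plus two π bonds; 2 regions of electron density → sp.
C9 carries 3 σ bonds, plus one π bond, giving a steric number of 3, so it is sp2.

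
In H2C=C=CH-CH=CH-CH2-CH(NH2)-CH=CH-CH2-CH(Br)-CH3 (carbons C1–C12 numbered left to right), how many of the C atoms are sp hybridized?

1

C1: sp2
C2: sp ✓
C3: sp2
C4: sp2
C5: sp2
C6: sp3
C7: sp3
C8: sp2
C9: sp2
C10: sp3
C11: sp3
C12: sp3
C2 → 1 sp carbon.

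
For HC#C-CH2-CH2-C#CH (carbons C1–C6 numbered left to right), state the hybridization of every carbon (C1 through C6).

C1 has 2 σ bonds, plus two π bonds: steric number 2 → sp.
C2 has 2 σ bonds, plus two π bonds: steric number 2 → sp.
C3: 4 σ bonds; 4 regions of electron density → sp3.
C4 is sp3: 4 σ bonds, 4 electron-density regions.
C5: 2 σ bonds, plus two π bonds; 2 regions of electron density → sp.
C6 carries 2 σ bonds, plus two π bonds, giving a steric number of 2, so it is sp.

C1 sp, C2 sp, C3 sp3, C4 sp3, C5 sp, C6 sp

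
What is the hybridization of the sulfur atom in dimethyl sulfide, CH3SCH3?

The sulfur atom is sp3: 2 σ bonds and 2 lone pairs, 4 electron-density regions.

sp^3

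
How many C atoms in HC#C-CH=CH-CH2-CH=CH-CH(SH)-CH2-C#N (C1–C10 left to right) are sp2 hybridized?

C1: sp
C2: sp
C3: sp2 ✓
C4: sp2 ✓
C5: sp3
C6: sp2 ✓
C7: sp2 ✓
C8: sp3
C9: sp3
C10: sp
C3, C4, C6, C7 → 4 sp2 carbons.

4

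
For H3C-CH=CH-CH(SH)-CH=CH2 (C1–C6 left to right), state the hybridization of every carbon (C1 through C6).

C1 sp3, C2 sp2, C3 sp2, C4 sp3, C5 sp2, C6 sp2

C1 — 4 σ bonds. Steric number 4, so sp3.
C2 (3 σ bonds, plus one π bond) has steric number 3: sp2.
C3 (3 σ bonds, plus one π bond) has steric number 3: sp2.
C4 (4 σ bonds) has steric number 4: sp3.
C5 is sp2: 3 σ bonds, plus one π bond, 3 electron-density regions.
C6: 3 σ bonds, plus one π bond; 3 regions of electron density → sp2.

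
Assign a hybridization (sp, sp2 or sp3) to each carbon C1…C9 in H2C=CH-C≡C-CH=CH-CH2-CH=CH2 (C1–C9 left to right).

C1 (3 σ bonds, plus one π bond) has steric number 3: sp2.
C2 has 3 σ bonds, plus one π bond: steric number 3 → sp2.
C3 — 2 σ bonds, plus two π bonds. Steric number 2, so sp.
C4 is sp: 2 σ bonds, plus two π bonds, 2 electron-density regions.
C5: 3 σ bonds, plus one π bond; 3 regions of electron density → sp2.
C6 has 3 σ bonds, plus one π bond: steric number 3 → sp2.
C7 carries 4 σ bonds, giving a steric number of 4, so it is sp3.
C8: 3 σ bonds, plus one π bond; 3 regions of electron density → sp2.
C9 has 3 σ bonds, plus one π bond: steric number 3 → sp2.

C1 sp2, C2 sp2, C3 sp, C4 sp, C5 sp2, C6 sp2, C7 sp3, C8 sp2, C9 sp2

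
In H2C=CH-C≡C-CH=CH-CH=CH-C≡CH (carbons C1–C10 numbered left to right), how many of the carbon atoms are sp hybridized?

4

C1: sp2
C2: sp2
C3: sp ✓
C4: sp ✓
C5: sp2
C6: sp2
C7: sp2
C8: sp2
C9: sp ✓
C10: sp ✓
C3, C4, C9, C10 → 4 sp carbons.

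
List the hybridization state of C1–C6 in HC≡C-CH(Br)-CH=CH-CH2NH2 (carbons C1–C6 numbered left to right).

C1 sp, C2 sp, C3 sp3, C4 sp2, C5 sp2, C6 sp3

C1: 2 σ bonds, plus two π bonds; 2 regions of electron density → sp.
C2 carries 2 σ bonds, plus two π bonds, giving a steric number of 2, so it is sp.
C3 — 4 σ bonds. Steric number 4, so sp3.
C4 has 3 σ bonds, plus one π bond: steric number 3 → sp2.
C5 (3 σ bonds, plus one π bond) has steric number 3: sp2.
C6 has 4 σ bonds: steric number 4 → sp3.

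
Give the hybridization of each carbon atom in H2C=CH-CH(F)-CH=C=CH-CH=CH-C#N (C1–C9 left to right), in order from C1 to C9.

C1: 3 σ bonds, plus one π bond — 3 electron domains, sp2.
C2: 3 σ bonds, plus one π bond — 3 electron domains, sp2.
C3 — 4 σ bonds. Steric number 4, so sp3.
C4 (3 σ bonds, plus one π bond) has steric number 3: sp2.
C5 has 2 σ bonds, plus two π bonds: steric number 2 → sp.
C6: 3 σ bonds, plus one π bond — 3 electron domains, sp2.
C7 is sp2: 3 σ bonds, plus one π bond, 3 electron-density regions.
C8 — 3 σ bonds, plus one π bond. Steric number 3, so sp2.
C9: 2 σ bonds, plus two π bonds — 2 electron domains, sp.

C1 sp2, C2 sp2, C3 sp3, C4 sp2, C5 sp, C6 sp2, C7 sp2, C8 sp2, C9 sp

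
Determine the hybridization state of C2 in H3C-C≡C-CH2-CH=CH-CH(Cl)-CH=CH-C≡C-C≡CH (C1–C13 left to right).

sp

C2 carries 2 σ bonds, plus two π bonds, giving a steric number of 2, so it is sp.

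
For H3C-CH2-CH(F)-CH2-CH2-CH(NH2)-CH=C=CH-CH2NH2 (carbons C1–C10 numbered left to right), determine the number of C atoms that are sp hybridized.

C1: sp3
C2: sp3
C3: sp3
C4: sp3
C5: sp3
C6: sp3
C7: sp2
C8: sp ✓
C9: sp2
C10: sp3
C8 → 1 sp carbon.

1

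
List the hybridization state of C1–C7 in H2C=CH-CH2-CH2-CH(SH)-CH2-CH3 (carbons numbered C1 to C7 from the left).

C1 carries 3 σ bonds, plus one π bond, giving a steric number of 3, so it is sp2.
C2: 3 σ bonds, plus one π bond; 3 regions of electron density → sp2.
C3 has 4 σ bonds: steric number 4 → sp3.
C4 is sp3: 4 σ bonds, 4 electron-density regions.
C5 (4 σ bonds) has steric number 4: sp3.
C6 (4 σ bonds) has steric number 4: sp3.
C7 is sp3: 4 σ bonds, 4 electron-density regions.

C1 sp2, C2 sp2, C3 sp3, C4 sp3, C5 sp3, C6 sp3, C7 sp3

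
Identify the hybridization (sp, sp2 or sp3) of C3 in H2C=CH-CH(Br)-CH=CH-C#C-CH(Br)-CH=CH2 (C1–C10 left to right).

C3 is sp3: 4 σ bonds, 4 electron-density regions.

sp^3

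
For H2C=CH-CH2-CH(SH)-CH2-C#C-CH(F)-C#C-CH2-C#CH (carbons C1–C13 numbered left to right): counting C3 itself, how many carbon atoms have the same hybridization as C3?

C3 is sp3 (only σ bonds).
C1: sp2
C2: sp2
C3: sp3 ✓
C4: sp3 ✓
C5: sp3 ✓
C6: sp
C7: sp
C8: sp3 ✓
C9: sp
C10: sp
C11: sp3 ✓
C12: sp
C13: sp
5 carbons are sp3.

5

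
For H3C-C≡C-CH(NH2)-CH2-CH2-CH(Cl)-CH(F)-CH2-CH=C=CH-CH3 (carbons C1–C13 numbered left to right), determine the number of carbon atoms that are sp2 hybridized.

2

C1: sp3
C2: sp
C3: sp
C4: sp3
C5: sp3
C6: sp3
C7: sp3
C8: sp3
C9: sp3
C10: sp2 ✓
C11: sp
C12: sp2 ✓
C13: sp3
C10, C12 → 2 sp2 carbons.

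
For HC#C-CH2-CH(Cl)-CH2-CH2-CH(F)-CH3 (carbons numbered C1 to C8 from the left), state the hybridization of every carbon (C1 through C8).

C1 sp, C2 sp, C3 sp3, C4 sp3, C5 sp3, C6 sp3, C7 sp3, C8 sp3

C1 — 2 σ bonds, plus two π bonds. Steric number 2, so sp.
C2: 2 σ bonds, plus two π bonds; 2 regions of electron density → sp.
C3 (4 σ bonds) has steric number 4: sp3.
C4 (4 σ bonds) has steric number 4: sp3.
C5: 4 σ bonds — 4 electron domains, sp3.
C6 — 4 σ bonds. Steric number 4, so sp3.
C7 has 4 σ bonds: steric number 4 → sp3.
C8 — 4 σ bonds. Steric number 4, so sp3.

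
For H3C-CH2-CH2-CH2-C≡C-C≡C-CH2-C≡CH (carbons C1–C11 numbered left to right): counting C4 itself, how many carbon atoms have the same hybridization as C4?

C4 is sp3 (only σ bonds).
C1: sp3 ✓
C2: sp3 ✓
C3: sp3 ✓
C4: sp3 ✓
C5: sp
C6: sp
C7: sp
C8: sp
C9: sp3 ✓
C10: sp
C11: sp
5 carbons are sp3.

5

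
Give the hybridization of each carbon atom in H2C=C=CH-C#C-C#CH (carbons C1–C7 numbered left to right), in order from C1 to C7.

C1 — 3 σ bonds, plus one π bond. Steric number 3, so sp2.
C2 carries 2 σ bonds, plus two π bonds, giving a steric number of 2, so it is sp.
C3: 3 σ bonds, plus one π bond; 3 regions of electron density → sp2.
C4 carries 2 σ bonds, plus two π bonds, giving a steric number of 2, so it is sp.
C5 — 2 σ bonds, plus two π bonds. Steric number 2, so sp.
C6: 2 σ bonds, plus two π bonds; 2 regions of electron density → sp.
C7: 2 σ bonds, plus two π bonds; 2 regions of electron density → sp.

C1 sp2, C2 sp, C3 sp2, C4 sp, C5 sp, C6 sp, C7 sp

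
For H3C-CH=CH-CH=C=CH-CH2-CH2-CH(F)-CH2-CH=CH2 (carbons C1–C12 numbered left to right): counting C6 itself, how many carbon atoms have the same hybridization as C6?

C6 is sp2 (one π bond).
C1: sp3
C2: sp2 ✓
C3: sp2 ✓
C4: sp2 ✓
C5: sp
C6: sp2 ✓
C7: sp3
C8: sp3
C9: sp3
C10: sp3
C11: sp2 ✓
C12: sp2 ✓
6 carbons are sp2.

6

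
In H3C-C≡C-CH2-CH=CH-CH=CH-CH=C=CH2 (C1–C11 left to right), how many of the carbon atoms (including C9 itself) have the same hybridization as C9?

6

C9 is sp2 (one π bond).
C1: sp3
C2: sp
C3: sp
C4: sp3
C5: sp2 ✓
C6: sp2 ✓
C7: sp2 ✓
C8: sp2 ✓
C9: sp2 ✓
C10: sp
C11: sp2 ✓
6 carbons are sp2.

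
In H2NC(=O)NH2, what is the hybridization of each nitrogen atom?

Both N lone pairs are conjugated with the C=O; planar sp2.

sp²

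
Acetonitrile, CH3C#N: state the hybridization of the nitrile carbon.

sp

The nitrile carbon is sp: 2 σ bonds, plus two π bonds, 2 electron-density regions.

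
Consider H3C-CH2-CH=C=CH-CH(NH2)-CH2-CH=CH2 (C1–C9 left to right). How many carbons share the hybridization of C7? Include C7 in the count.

4

C7 is sp3 (only σ bonds).
C1: sp3 ✓
C2: sp3 ✓
C3: sp2
C4: sp
C5: sp2
C6: sp3 ✓
C7: sp3 ✓
C8: sp2
C9: sp2
4 carbons are sp3.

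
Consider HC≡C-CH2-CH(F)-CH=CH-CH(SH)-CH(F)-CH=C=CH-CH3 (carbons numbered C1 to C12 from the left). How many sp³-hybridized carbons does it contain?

5

C1: sp
C2: sp
C3: sp3 ✓
C4: sp3 ✓
C5: sp2
C6: sp2
C7: sp3 ✓
C8: sp3 ✓
C9: sp2
C10: sp
C11: sp2
C12: sp3 ✓
C3, C4, C7, C8, C12 → 5 sp3 carbons.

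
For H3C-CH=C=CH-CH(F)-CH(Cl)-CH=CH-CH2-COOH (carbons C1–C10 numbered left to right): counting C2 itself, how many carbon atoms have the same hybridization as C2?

5

C2 is sp2 (one π bond).
C1: sp3
C2: sp2 ✓
C3: sp
C4: sp2 ✓
C5: sp3
C6: sp3
C7: sp2 ✓
C8: sp2 ✓
C9: sp3
C10: sp2 ✓
5 carbons are sp2.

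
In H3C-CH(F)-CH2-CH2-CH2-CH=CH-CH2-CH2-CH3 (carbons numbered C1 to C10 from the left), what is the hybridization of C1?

C1: 4 σ bonds; 4 regions of electron density → sp3.

sp^3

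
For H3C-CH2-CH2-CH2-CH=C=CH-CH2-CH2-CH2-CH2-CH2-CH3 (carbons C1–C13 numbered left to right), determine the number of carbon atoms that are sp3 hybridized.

C1: sp3 ✓
C2: sp3 ✓
C3: sp3 ✓
C4: sp3 ✓
C5: sp2
C6: sp
C7: sp2
C8: sp3 ✓
C9: sp3 ✓
C10: sp3 ✓
C11: sp3 ✓
C12: sp3 ✓
C13: sp3 ✓
C1, C2, C3, C4, C8, C9, C10, C11, C12, C13 → 10 sp3 carbons.

10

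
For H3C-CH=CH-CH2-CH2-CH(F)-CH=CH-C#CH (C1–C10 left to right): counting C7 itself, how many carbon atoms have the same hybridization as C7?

4

C7 is sp2 (one π bond).
C1: sp3
C2: sp2 ✓
C3: sp2 ✓
C4: sp3
C5: sp3
C6: sp3
C7: sp2 ✓
C8: sp2 ✓
C9: sp
C10: sp
4 carbons are sp2.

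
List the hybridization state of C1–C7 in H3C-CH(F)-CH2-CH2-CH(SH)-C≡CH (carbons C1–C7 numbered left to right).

C1 sp3, C2 sp3, C3 sp3, C4 sp3, C5 sp3, C6 sp, C7 sp

C1 carries 4 σ bonds, giving a steric number of 4, so it is sp3.
C2: 4 σ bonds — 4 electron domains, sp3.
C3 carries 4 σ bonds, giving a steric number of 4, so it is sp3.
C4 (4 σ bonds) has steric number 4: sp3.
C5: 4 σ bonds — 4 electron domains, sp3.
C6 has 2 σ bonds, plus two π bonds: steric number 2 → sp.
C7 — 2 σ bonds, plus two π bonds. Steric number 2, so sp.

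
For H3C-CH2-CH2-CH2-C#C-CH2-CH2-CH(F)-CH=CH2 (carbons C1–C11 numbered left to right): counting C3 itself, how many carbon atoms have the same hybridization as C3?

C3 is sp3 (only σ bonds).
C1: sp3 ✓
C2: sp3 ✓
C3: sp3 ✓
C4: sp3 ✓
C5: sp
C6: sp
C7: sp3 ✓
C8: sp3 ✓
C9: sp3 ✓
C10: sp2
C11: sp2
7 carbons are sp3.

7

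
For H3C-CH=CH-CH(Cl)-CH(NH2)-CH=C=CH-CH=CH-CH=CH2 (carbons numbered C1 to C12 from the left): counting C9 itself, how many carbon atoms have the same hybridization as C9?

C9 is sp2 (one π bond).
C1: sp3
C2: sp2 ✓
C3: sp2 ✓
C4: sp3
C5: sp3
C6: sp2 ✓
C7: sp
C8: sp2 ✓
C9: sp2 ✓
C10: sp2 ✓
C11: sp2 ✓
C12: sp2 ✓
8 carbons are sp2.

8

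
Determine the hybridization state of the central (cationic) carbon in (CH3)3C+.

sp²

Three σ bonds and an empty p orbital; no lone pair → steric number 3 → sp2 and planar.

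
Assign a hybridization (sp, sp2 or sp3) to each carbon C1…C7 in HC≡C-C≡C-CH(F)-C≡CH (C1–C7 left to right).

C1 sp, C2 sp, C3 sp, C4 sp, C5 sp3, C6 sp, C7 sp

C1 — 2 σ bonds, plus two π bonds. Steric number 2, so sp.
C2 carries 2 σ bonds, plus two π bonds, giving a steric number of 2, so it is sp.
C3 carries 2 σ bonds, plus two π bonds, giving a steric number of 2, so it is sp.
C4 carries 2 σ bonds, plus two π bonds, giving a steric number of 2, so it is sp.
C5 — 4 σ bonds. Steric number 4, so sp3.
C6 carries 2 σ bonds, plus two π bonds, giving a steric number of 2, so it is sp.
C7: 2 σ bonds, plus two π bonds; 2 regions of electron density → sp.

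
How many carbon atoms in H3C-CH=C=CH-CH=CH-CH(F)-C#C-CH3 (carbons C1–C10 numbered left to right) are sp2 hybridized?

C1: sp3
C2: sp2 ✓
C3: sp
C4: sp2 ✓
C5: sp2 ✓
C6: sp2 ✓
C7: sp3
C8: sp
C9: sp
C10: sp3
C2, C4, C5, C6 → 4 sp2 carbons.

4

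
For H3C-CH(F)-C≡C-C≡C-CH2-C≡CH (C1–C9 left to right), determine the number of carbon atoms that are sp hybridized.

6

C1: sp3
C2: sp3
C3: sp ✓
C4: sp ✓
C5: sp ✓
C6: sp ✓
C7: sp3
C8: sp ✓
C9: sp ✓
C3, C4, C5, C6, C8, C9 → 6 sp carbons.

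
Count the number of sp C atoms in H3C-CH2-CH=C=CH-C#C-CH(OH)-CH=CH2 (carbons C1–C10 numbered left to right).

3

C1: sp3
C2: sp3
C3: sp2
C4: sp ✓
C5: sp2
C6: sp ✓
C7: sp ✓
C8: sp3
C9: sp2
C10: sp2
C4, C6, C7 → 3 sp carbons.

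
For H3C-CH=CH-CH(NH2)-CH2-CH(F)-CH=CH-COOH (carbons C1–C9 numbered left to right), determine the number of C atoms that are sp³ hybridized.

4

C1: sp3 ✓
C2: sp2
C3: sp2
C4: sp3 ✓
C5: sp3 ✓
C6: sp3 ✓
C7: sp2
C8: sp2
C9: sp2
C1, C4, C5, C6 → 4 sp3 carbons.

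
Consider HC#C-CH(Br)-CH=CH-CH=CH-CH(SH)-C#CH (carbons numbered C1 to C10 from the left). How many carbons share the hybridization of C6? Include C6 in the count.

4

C6 is sp2 (one π bond).
C1: sp
C2: sp
C3: sp3
C4: sp2 ✓
C5: sp2 ✓
C6: sp2 ✓
C7: sp2 ✓
C8: sp3
C9: sp
C10: sp
4 carbons are sp2.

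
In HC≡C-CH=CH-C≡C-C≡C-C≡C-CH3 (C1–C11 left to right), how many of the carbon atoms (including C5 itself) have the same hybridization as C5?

C5 is sp (two π bonds).
C1: sp ✓
C2: sp ✓
C3: sp2
C4: sp2
C5: sp ✓
C6: sp ✓
C7: sp ✓
C8: sp ✓
C9: sp ✓
C10: sp ✓
C11: sp3
8 carbons are sp.

8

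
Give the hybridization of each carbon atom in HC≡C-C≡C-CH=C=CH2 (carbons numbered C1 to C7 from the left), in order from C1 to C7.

C1 — 2 σ bonds, plus two π bonds. Steric number 2, so sp.
C2 (2 σ bonds, plus two π bonds) has steric number 2: sp.
C3 has 2 σ bonds, plus two π bonds: steric number 2 → sp.
C4 is sp: 2 σ bonds, plus two π bonds, 2 electron-density regions.
C5 has 3 σ bonds, plus one π bond: steric number 3 → sp2.
C6 (2 σ bonds, plus two π bonds) has steric number 2: sp.
C7: 3 σ bonds, plus one π bond — 3 electron domains, sp2.

C1 sp, C2 sp, C3 sp, C4 sp, C5 sp2, C6 sp, C7 sp2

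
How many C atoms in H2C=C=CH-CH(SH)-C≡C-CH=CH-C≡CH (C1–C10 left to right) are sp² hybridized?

4

C1: sp2 ✓
C2: sp
C3: sp2 ✓
C4: sp3
C5: sp
C6: sp
C7: sp2 ✓
C8: sp2 ✓
C9: sp
C10: sp
C1, C3, C7, C8 → 4 sp2 carbons.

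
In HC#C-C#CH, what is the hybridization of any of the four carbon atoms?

Every carbon is part of a C≡C triple bond: two σ regions → sp.

sp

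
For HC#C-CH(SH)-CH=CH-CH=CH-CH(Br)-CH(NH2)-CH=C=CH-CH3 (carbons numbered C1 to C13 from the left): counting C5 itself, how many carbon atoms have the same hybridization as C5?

6

C5 is sp2 (one π bond).
C1: sp
C2: sp
C3: sp3
C4: sp2 ✓
C5: sp2 ✓
C6: sp2 ✓
C7: sp2 ✓
C8: sp3
C9: sp3
C10: sp2 ✓
C11: sp
C12: sp2 ✓
C13: sp3
6 carbons are sp2.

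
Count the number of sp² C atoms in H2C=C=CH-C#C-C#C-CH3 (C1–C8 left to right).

2

C1: sp2 ✓
C2: sp
C3: sp2 ✓
C4: sp
C5: sp
C6: sp
C7: sp
C8: sp3
C1, C3 → 2 sp2 carbons.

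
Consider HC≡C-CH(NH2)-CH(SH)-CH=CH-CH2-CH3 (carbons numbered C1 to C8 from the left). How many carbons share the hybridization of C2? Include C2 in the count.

2

C2 is sp (two π bonds).
C1: sp ✓
C2: sp ✓
C3: sp3
C4: sp3
C5: sp2
C6: sp2
C7: sp3
C8: sp3
2 carbons are sp.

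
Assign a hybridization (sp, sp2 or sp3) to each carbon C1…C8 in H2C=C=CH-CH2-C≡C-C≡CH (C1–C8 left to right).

C1 carries 3 σ bonds, plus one π bond, giving a steric number of 3, so it is sp2.
C2 (2 σ bonds, plus two π bonds) has steric number 2: sp.
C3: 3 σ bonds, plus one π bond — 3 electron domains, sp2.
C4 — 4 σ bonds. Steric number 4, so sp3.
C5 has 2 σ bonds, plus two π bonds: steric number 2 → sp.
C6 carries 2 σ bonds, plus two π bonds, giving a steric number of 2, so it is sp.
C7 has 2 σ bonds, plus two π bonds: steric number 2 → sp.
C8 — 2 σ bonds, plus two π bonds. Steric number 2, so sp.

C1 sp2, C2 sp, C3 sp2, C4 sp3, C5 sp, C6 sp, C7 sp, C8 sp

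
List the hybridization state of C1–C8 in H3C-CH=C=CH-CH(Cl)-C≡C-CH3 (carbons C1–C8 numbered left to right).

C1 sp3, C2 sp2, C3 sp, C4 sp2, C5 sp3, C6 sp, C7 sp, C8 sp3

C1: 4 σ bonds — 4 electron domains, sp3.
C2 (3 σ bonds, plus one π bond) has steric number 3: sp2.
C3 carries 2 σ bonds, plus two π bonds, giving a steric number of 2, so it is sp.
C4: 3 σ bonds, plus one π bond; 3 regions of electron density → sp2.
C5 carries 4 σ bonds, giving a steric number of 4, so it is sp3.
C6 is sp: 2 σ bonds, plus two π bonds, 2 electron-density regions.
C7 carries 2 σ bonds, plus two π bonds, giving a steric number of 2, so it is sp.
C8: 4 σ bonds — 4 electron domains, sp3.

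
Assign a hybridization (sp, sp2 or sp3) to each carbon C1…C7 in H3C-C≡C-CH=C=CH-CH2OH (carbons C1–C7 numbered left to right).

C1: 4 σ bonds; 4 regions of electron density → sp3.
C2 carries 2 σ bonds, plus two π bonds, giving a steric number of 2, so it is sp.
C3 (2 σ bonds, plus two π bonds) has steric number 2: sp.
C4: 3 σ bonds, plus one π bond; 3 regions of electron density → sp2.
C5 carries 2 σ bonds, plus two π bonds, giving a steric number of 2, so it is sp.
C6 is sp2: 3 σ bonds, plus one π bond, 3 electron-density regions.
C7 — 4 σ bonds. Steric number 4, so sp3.

C1 sp3, C2 sp, C3 sp, C4 sp2, C5 sp, C6 sp2, C7 sp3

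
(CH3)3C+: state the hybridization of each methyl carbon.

sp³

Each methyl carbon: 4 σ bonds; 4 regions of electron density → sp3.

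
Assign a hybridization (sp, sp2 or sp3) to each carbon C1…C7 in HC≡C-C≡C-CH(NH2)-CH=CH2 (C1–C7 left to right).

C1 — 2 σ bonds, plus two π bonds. Steric number 2, so sp.
C2 carries 2 σ bonds, plus two π bonds, giving a steric number of 2, so it is sp.
C3: 2 σ bonds, plus two π bonds; 2 regions of electron density → sp.
C4 has 2 σ bonds, plus two π bonds: steric number 2 → sp.
C5 (4 σ bonds) has steric number 4: sp3.
C6 — 3 σ bonds, plus one π bond. Steric number 3, so sp2.
C7 has 3 σ bonds, plus one π bond: steric number 3 → sp2.

C1 sp, C2 sp, C3 sp, C4 sp, C5 sp3, C6 sp2, C7 sp2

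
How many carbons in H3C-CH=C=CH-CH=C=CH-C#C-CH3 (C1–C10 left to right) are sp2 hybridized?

4

C1: sp3
C2: sp2 ✓
C3: sp
C4: sp2 ✓
C5: sp2 ✓
C6: sp
C7: sp2 ✓
C8: sp
C9: sp
C10: sp3
C2, C4, C5, C7 → 4 sp2 carbons.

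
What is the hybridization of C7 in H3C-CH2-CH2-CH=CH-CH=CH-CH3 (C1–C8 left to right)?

C7: 3 σ bonds, plus one π bond — 3 electron domains, sp2.

sp²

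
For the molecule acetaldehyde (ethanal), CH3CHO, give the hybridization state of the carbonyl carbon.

The carbonyl carbon: 3 σ bonds, plus one π bond; 3 regions of electron density → sp2.

sp^2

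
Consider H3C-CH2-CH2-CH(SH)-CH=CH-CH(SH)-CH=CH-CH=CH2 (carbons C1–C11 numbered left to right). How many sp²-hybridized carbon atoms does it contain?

C1: sp3
C2: sp3
C3: sp3
C4: sp3
C5: sp2 ✓
C6: sp2 ✓
C7: sp3
C8: sp2 ✓
C9: sp2 ✓
C10: sp2 ✓
C11: sp2 ✓
C5, C6, C8, C9, C10, C11 → 6 sp2 carbons.

6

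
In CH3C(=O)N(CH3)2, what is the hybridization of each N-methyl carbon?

Each N-methyl carbon is sp3: 4 σ bonds, 4 electron-density regions.

sp^3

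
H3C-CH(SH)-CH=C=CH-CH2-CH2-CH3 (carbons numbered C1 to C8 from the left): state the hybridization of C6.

C6 carries 4 σ bonds, giving a steric number of 4, so it is sp3.

sp³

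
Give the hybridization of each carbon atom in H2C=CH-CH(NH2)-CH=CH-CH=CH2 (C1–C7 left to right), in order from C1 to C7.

C1: 3 σ bonds, plus one π bond; 3 regions of electron density → sp2.
C2 has 3 σ bonds, plus one π bond: steric number 3 → sp2.
C3: 4 σ bonds — 4 electron domains, sp3.
C4 — 3 σ bonds, plus one π bond. Steric number 3, so sp2.
C5 — 3 σ bonds, plus one π bond. Steric number 3, so sp2.
C6: 3 σ bonds, plus one π bond; 3 regions of electron density → sp2.
C7: 3 σ bonds, plus one π bond — 3 electron domains, sp2.

C1 sp2, C2 sp2, C3 sp3, C4 sp2, C5 sp2, C6 sp2, C7 sp2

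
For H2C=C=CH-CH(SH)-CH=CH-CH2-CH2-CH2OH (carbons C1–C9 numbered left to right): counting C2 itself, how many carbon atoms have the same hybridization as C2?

C2 is sp (two π bonds).
C1: sp2
C2: sp ✓
C3: sp2
C4: sp3
C5: sp2
C6: sp2
C7: sp3
C8: sp3
C9: sp3
1 carbon is sp.

1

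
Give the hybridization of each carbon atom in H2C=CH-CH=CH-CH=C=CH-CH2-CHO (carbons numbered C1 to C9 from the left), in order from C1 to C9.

C1 — 3 σ bonds, plus one π bond. Steric number 3, so sp2.
C2 has 3 σ bonds, plus one π bond: steric number 3 → sp2.
C3 carries 3 σ bonds, plus one π bond, giving a steric number of 3, so it is sp2.
C4 (3 σ bonds, plus one π bond) has steric number 3: sp2.
C5: 3 σ bonds, plus one π bond — 3 electron domains, sp2.
C6: 2 σ bonds, plus two π bonds; 2 regions of electron density → sp.
C7: 3 σ bonds, plus one π bond; 3 regions of electron density → sp2.
C8 is sp3: 4 σ bonds, 4 electron-density regions.
C9: 3 σ bonds, plus one π bond; 3 regions of electron density → sp2.

C1 sp2, C2 sp2, C3 sp2, C4 sp2, C5 sp2, C6 sp, C7 sp2, C8 sp3, C9 sp2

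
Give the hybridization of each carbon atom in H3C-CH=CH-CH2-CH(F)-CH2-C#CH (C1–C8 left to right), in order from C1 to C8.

C1 sp3, C2 sp2, C3 sp2, C4 sp3, C5 sp3, C6 sp3, C7 sp, C8 sp

C1 — 4 σ bonds. Steric number 4, so sp3.
C2: 3 σ bonds, plus one π bond; 3 regions of electron density → sp2.
C3: 3 σ bonds, plus one π bond; 3 regions of electron density → sp2.
C4 carries 4 σ bonds, giving a steric number of 4, so it is sp3.
C5 (4 σ bonds) has steric number 4: sp3.
C6 is sp3: 4 σ bonds, 4 electron-density regions.
C7 — 2 σ bonds, plus two π bonds. Steric number 2, so sp.
C8 (2 σ bonds, plus two π bonds) has steric number 2: sp.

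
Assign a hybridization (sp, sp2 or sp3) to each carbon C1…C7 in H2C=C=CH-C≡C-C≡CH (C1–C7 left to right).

C1 sp2, C2 sp, C3 sp2, C4 sp, C5 sp, C6 sp, C7 sp

C1 is sp2: 3 σ bonds, plus one π bond, 3 electron-density regions.
C2: 2 σ bonds, plus two π bonds — 2 electron domains, sp.
C3: 3 σ bonds, plus one π bond — 3 electron domains, sp2.
C4 (2 σ bonds, plus two π bonds) has steric number 2: sp.
C5 has 2 σ bonds, plus two π bonds: steric number 2 → sp.
C6 (2 σ bonds, plus two π bonds) has steric number 2: sp.
C7: 2 σ bonds, plus two π bonds; 2 regions of electron density → sp.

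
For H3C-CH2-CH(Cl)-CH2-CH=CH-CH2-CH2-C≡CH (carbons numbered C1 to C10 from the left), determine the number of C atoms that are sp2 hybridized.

2

C1: sp3
C2: sp3
C3: sp3
C4: sp3
C5: sp2 ✓
C6: sp2 ✓
C7: sp3
C8: sp3
C9: sp
C10: sp
C5, C6 → 2 sp2 carbons.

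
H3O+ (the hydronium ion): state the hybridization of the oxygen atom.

Three σ bonds + one lone pair = steric number 4 → sp3.

sp³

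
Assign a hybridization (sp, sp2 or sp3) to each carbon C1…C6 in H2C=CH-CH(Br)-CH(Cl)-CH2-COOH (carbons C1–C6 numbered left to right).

C1 carries 3 σ bonds, plus one π bond, giving a steric number of 3, so it is sp2.
C2 (3 σ bonds, plus one π bond) has steric number 3: sp2.
C3 (4 σ bonds) has steric number 4: sp3.
C4 — 4 σ bonds. Steric number 4, so sp3.
C5 (4 σ bonds) has steric number 4: sp3.
C6 — 3 σ bonds, plus one π bond. Steric number 3, so sp2.

C1 sp2, C2 sp2, C3 sp3, C4 sp3, C5 sp3, C6 sp2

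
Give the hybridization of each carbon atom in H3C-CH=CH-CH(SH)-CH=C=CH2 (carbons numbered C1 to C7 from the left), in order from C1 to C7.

C1 sp3, C2 sp2, C3 sp2, C4 sp3, C5 sp2, C6 sp, C7 sp2

C1 is sp3: 4 σ bonds, 4 electron-density regions.
C2 has 3 σ bonds, plus one π bond: steric number 3 → sp2.
C3 — 3 σ bonds, plus one π bond. Steric number 3, so sp2.
C4 has 4 σ bonds: steric number 4 → sp3.
C5 carries 3 σ bonds, plus one π bond, giving a steric number of 3, so it is sp2.
C6 carries 2 σ bonds, plus two π bonds, giving a steric number of 2, so it is sp.
C7 is sp2: 3 σ bonds, plus one π bond, 3 electron-density regions.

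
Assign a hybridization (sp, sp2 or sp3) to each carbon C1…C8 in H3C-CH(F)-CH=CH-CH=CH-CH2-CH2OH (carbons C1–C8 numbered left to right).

C1: 4 σ bonds; 4 regions of electron density → sp3.
C2 — 4 σ bonds. Steric number 4, so sp3.
C3 — 3 σ bonds, plus one π bond. Steric number 3, so sp2.
C4: 3 σ bonds, plus one π bond — 3 electron domains, sp2.
C5 — 3 σ bonds, plus one π bond. Steric number 3, so sp2.
C6: 3 σ bonds, plus one π bond; 3 regions of electron density → sp2.
C7 is sp3: 4 σ bonds, 4 electron-density regions.
C8 carries 4 σ bonds, giving a steric number of 4, so it is sp3.

C1 sp3, C2 sp3, C3 sp2, C4 sp2, C5 sp2, C6 sp2, C7 sp3, C8 sp3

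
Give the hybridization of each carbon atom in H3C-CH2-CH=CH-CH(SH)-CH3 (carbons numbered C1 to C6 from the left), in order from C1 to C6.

C1 sp3, C2 sp3, C3 sp2, C4 sp2, C5 sp3, C6 sp3

C1 carries 4 σ bonds, giving a steric number of 4, so it is sp3.
C2 carries 4 σ bonds, giving a steric number of 4, so it is sp3.
C3 has 3 σ bonds, plus one π bond: steric number 3 → sp2.
C4: 3 σ bonds, plus one π bond — 3 electron domains, sp2.
C5 — 4 σ bonds. Steric number 4, so sp3.
C6 (4 σ bonds) has steric number 4: sp3.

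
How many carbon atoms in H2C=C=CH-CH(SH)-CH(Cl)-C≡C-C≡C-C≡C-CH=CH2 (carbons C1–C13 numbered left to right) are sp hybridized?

C1: sp2
C2: sp ✓
C3: sp2
C4: sp3
C5: sp3
C6: sp ✓
C7: sp ✓
C8: sp ✓
C9: sp ✓
C10: sp ✓
C11: sp ✓
C12: sp2
C13: sp2
C2, C6, C7, C8, C9, C10, C11 → 7 sp carbons.

7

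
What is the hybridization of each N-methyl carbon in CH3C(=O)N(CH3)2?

sp^3

Each N-methyl carbon: 4 σ bonds — 4 electron domains, sp3.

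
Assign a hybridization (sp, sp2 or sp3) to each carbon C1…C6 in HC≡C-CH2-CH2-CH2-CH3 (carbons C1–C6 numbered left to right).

C1 carries 2 σ bonds, plus two π bonds, giving a steric number of 2, so it is sp.
C2: 2 σ bonds, plus two π bonds; 2 regions of electron density → sp.
C3 is sp3: 4 σ bonds, 4 electron-density regions.
C4 has 4 σ bonds: steric number 4 → sp3.
C5: 4 σ bonds; 4 regions of electron density → sp3.
C6 — 4 σ bonds. Steric number 4, so sp3.

C1 sp, C2 sp, C3 sp3, C4 sp3, C5 sp3, C6 sp3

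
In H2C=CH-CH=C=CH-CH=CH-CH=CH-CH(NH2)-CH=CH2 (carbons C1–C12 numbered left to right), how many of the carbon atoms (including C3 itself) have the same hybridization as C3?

10

C3 is sp2 (one π bond).
C1: sp2 ✓
C2: sp2 ✓
C3: sp2 ✓
C4: sp
C5: sp2 ✓
C6: sp2 ✓
C7: sp2 ✓
C8: sp2 ✓
C9: sp2 ✓
C10: sp3
C11: sp2 ✓
C12: sp2 ✓
10 carbons are sp2.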